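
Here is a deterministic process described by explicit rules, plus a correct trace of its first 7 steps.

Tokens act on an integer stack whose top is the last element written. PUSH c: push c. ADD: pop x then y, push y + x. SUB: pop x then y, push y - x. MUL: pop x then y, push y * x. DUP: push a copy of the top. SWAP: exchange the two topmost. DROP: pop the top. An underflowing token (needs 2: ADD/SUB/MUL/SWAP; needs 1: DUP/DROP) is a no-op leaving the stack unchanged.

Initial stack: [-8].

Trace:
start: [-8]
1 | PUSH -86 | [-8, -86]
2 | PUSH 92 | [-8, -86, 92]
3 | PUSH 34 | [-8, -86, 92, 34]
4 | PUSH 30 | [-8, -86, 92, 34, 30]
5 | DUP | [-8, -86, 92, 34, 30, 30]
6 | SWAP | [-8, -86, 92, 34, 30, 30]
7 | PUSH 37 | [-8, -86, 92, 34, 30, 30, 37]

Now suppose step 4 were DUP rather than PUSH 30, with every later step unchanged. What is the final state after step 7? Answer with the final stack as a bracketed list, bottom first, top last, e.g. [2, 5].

[-8, -86, 92, 34, 34, 34, 37]

(re-executing from step 4 with the substitution; state before step 4: [-8, -86, 92, 34])
4 | DUP | [-8, -86, 92, 34, 34]
5 | DUP | [-8, -86, 92, 34, 34, 34]
6 | SWAP | [-8, -86, 92, 34, 34, 34]
7 | PUSH 37 | [-8, -86, 92, 34, 34, 34, 37]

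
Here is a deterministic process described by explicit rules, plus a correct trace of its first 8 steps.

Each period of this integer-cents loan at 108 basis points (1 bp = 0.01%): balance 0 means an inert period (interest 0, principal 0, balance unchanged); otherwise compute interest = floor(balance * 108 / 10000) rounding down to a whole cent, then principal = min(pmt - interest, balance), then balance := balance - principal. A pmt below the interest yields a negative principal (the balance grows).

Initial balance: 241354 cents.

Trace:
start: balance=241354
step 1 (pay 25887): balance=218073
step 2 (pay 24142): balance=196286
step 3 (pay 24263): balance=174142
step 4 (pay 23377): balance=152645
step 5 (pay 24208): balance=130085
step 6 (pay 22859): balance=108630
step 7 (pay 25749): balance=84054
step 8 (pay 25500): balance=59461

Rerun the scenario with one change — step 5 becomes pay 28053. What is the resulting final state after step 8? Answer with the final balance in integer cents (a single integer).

55491

(re-executing from step 5 with the substitution; state before step 5: balance=152645)
step 5 (pay 28053): balance=126240
step 6 (pay 22859): balance=104744
step 7 (pay 25749): balance=80126
step 8 (pay 25500): balance=55491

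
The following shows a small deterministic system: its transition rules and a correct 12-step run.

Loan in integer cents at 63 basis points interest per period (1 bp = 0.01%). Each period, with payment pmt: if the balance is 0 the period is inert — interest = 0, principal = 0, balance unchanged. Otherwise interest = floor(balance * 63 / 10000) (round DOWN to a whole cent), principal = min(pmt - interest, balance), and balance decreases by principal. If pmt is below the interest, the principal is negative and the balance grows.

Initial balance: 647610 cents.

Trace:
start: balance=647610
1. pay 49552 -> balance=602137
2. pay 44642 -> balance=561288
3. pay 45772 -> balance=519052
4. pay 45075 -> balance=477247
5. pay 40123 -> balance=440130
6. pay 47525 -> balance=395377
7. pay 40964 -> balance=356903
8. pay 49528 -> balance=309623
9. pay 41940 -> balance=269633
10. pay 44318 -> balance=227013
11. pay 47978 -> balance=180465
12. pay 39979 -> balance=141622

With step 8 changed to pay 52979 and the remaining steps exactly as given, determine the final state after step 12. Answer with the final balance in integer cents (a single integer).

138083

(re-executing from step 8 with the substitution; state before step 8: balance=356903)
8. pay 52979 -> balance=306172
9. pay 41940 -> balance=266160
10. pay 44318 -> balance=223518
11. pay 47978 -> balance=176948
12. pay 39979 -> balance=138083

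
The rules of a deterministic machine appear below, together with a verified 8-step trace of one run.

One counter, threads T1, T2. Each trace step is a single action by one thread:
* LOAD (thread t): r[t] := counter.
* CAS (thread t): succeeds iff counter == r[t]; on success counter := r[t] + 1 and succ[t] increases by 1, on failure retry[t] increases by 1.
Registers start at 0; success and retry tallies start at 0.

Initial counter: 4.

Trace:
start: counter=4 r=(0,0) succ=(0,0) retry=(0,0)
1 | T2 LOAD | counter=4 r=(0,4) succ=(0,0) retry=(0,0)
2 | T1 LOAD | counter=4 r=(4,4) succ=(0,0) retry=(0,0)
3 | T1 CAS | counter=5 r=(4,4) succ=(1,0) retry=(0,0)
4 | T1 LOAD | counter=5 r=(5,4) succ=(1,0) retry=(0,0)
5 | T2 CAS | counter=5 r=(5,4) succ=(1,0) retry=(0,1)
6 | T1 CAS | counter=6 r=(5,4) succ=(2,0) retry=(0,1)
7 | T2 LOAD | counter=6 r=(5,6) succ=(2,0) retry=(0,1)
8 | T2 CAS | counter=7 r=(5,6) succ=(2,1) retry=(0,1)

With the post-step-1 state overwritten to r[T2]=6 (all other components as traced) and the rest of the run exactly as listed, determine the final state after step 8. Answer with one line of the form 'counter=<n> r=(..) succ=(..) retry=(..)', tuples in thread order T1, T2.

state after step 1 := counter=4 r=(0,6) succ=(0,0) retry=(0,0)
2 | T1 LOAD | counter=4 r=(4,6) succ=(0,0) retry=(0,0)
3 | T1 CAS | counter=5 r=(4,6) succ=(1,0) retry=(0,0)
4 | T1 LOAD | counter=5 r=(5,6) succ=(1,0) retry=(0,0)
5 | T2 CAS | counter=5 r=(5,6) succ=(1,0) retry=(0,1)
6 | T1 CAS | counter=6 r=(5,6) succ=(2,0) retry=(0,1)
7 | T2 LOAD | counter=6 r=(5,6) succ=(2,0) retry=(0,1)
8 | T2 CAS | counter=7 r=(5,6) succ=(2,1) retry=(0,1)

counter=7 r=(5,6) succ=(2,1) retry=(0,1)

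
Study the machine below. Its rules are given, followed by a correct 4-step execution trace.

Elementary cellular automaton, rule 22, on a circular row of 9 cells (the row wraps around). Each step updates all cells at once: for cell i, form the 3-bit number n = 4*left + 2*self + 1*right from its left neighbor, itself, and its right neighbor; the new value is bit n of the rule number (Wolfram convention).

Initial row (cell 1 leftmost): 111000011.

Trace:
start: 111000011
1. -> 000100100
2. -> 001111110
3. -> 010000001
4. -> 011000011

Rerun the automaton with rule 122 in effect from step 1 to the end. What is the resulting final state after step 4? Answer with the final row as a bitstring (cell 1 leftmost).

011000011

(re-executing steps 1..4 under rule 122; state before step 1: 111000011)
1. -> 001100110
2. -> 011111111
3. -> 110000001
4. -> 011000011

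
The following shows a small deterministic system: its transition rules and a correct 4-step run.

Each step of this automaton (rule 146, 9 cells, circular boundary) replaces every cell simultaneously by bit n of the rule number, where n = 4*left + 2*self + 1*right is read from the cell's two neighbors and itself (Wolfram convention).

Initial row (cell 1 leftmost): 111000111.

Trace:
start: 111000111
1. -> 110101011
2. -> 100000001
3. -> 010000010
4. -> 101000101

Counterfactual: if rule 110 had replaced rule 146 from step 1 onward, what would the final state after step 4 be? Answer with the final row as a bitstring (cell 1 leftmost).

100011101

(re-executing steps 1..4 under rule 110; state before step 1: 111000111)
1. -> 001001100
2. -> 011011100
3. -> 111110100
4. -> 100011101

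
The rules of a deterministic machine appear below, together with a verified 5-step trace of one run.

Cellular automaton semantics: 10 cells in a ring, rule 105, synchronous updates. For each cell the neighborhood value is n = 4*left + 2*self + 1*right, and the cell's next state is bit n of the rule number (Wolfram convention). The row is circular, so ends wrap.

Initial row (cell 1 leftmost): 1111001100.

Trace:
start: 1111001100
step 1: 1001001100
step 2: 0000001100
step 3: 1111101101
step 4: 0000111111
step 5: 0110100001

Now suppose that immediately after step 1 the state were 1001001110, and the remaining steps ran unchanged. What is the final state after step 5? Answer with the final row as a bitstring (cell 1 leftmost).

state after step 1 := 1001001110
step 2: 0000001011
step 3: 0111100111
step 4: 1100100101
step 5: 0100000011

0100000011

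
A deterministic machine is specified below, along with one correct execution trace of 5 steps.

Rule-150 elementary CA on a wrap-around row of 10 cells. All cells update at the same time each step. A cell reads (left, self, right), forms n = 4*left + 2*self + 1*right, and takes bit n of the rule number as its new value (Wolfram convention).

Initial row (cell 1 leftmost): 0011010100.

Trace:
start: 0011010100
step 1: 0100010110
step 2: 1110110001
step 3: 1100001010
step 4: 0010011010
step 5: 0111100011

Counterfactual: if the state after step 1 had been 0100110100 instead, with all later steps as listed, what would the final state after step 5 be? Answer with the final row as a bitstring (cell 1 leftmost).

state after step 1 := 0100110100
step 2: 1111000110
step 3: 0110101000
step 4: 1000101100
step 5: 1101100011

1101100011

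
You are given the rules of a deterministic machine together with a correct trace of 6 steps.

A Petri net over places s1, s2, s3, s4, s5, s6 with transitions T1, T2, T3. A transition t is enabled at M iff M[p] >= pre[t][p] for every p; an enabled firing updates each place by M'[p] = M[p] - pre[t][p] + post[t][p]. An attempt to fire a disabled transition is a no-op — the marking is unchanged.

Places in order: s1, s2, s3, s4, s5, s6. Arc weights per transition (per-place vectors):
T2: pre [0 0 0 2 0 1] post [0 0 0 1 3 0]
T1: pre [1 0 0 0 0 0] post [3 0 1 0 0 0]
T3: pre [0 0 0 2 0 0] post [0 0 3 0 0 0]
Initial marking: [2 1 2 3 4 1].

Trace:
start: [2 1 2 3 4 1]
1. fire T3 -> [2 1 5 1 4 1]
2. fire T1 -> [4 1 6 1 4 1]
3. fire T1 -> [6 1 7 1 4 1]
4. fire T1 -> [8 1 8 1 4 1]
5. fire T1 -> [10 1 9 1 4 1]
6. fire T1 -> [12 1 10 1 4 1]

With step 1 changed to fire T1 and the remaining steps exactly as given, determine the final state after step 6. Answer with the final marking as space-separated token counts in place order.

14 1 8 3 4 1

(re-executing from step 1 with the substitution; state before step 1: [2 1 2 3 4 1])
1. fire T1 -> [4 1 3 3 4 1]
2. fire T1 -> [6 1 4 3 4 1]
3. fire T1 -> [8 1 5 3 4 1]
4. fire T1 -> [10 1 6 3 4 1]
5. fire T1 -> [12 1 7 3 4 1]
6. fire T1 -> [14 1 8 3 4 1]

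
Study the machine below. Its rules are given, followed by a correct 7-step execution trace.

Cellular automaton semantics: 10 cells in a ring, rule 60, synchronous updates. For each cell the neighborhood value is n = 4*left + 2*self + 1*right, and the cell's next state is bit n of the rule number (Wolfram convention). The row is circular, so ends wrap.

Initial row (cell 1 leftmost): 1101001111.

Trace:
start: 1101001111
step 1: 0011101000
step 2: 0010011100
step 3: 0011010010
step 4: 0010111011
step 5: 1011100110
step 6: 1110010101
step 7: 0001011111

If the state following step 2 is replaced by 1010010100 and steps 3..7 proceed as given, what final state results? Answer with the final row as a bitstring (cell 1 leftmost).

0001100011

state after step 2 := 1010010100
step 3: 1111011110
step 4: 1000110001
step 5: 0100101001
step 6: 1110111101
step 7: 0001100011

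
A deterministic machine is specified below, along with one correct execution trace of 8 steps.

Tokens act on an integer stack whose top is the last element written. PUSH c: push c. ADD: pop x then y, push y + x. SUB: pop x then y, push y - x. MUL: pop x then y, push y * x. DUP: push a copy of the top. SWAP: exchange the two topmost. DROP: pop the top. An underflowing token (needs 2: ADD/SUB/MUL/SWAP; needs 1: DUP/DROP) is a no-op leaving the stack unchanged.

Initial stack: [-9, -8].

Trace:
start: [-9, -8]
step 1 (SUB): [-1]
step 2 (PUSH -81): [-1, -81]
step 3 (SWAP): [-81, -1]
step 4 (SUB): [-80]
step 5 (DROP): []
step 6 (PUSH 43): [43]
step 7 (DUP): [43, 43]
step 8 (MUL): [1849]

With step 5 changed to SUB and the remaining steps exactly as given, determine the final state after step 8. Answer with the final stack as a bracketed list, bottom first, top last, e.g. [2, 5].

[-80, 1849]

(re-executing from step 5 with the substitution; state before step 5: [-80])
step 5 (SUB): [-80]
step 6 (PUSH 43): [-80, 43]
step 7 (DUP): [-80, 43, 43]
step 8 (MUL): [-80, 1849]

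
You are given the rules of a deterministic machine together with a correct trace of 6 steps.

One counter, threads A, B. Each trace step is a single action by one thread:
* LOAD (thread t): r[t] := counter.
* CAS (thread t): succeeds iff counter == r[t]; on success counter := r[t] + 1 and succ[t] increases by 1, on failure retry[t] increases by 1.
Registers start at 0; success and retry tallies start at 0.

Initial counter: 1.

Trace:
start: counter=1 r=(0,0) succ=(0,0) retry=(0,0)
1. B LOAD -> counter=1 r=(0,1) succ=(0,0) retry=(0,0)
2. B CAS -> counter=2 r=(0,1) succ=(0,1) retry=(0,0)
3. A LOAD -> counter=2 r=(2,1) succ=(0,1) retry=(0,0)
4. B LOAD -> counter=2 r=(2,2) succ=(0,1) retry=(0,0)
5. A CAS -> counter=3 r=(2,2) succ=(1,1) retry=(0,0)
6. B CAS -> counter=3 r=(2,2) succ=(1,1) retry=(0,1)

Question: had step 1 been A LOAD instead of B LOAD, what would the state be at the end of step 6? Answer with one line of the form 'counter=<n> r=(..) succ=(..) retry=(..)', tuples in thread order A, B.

(re-executing from step 1 with the substitution; state before step 1: counter=1 r=(0,0) succ=(0,0) retry=(0,0))
1. A LOAD -> counter=1 r=(1,0) succ=(0,0) retry=(0,0)
2. B CAS -> counter=1 r=(1,0) succ=(0,0) retry=(0,1)
3. A LOAD -> counter=1 r=(1,0) succ=(0,0) retry=(0,1)
4. B LOAD -> counter=1 r=(1,1) succ=(0,0) retry=(0,1)
5. A CAS -> counter=2 r=(1,1) succ=(1,0) retry=(0,1)
6. B CAS -> counter=2 r=(1,1) succ=(1,0) retry=(0,2)

counter=2 r=(1,1) succ=(1,0) retry=(0,2)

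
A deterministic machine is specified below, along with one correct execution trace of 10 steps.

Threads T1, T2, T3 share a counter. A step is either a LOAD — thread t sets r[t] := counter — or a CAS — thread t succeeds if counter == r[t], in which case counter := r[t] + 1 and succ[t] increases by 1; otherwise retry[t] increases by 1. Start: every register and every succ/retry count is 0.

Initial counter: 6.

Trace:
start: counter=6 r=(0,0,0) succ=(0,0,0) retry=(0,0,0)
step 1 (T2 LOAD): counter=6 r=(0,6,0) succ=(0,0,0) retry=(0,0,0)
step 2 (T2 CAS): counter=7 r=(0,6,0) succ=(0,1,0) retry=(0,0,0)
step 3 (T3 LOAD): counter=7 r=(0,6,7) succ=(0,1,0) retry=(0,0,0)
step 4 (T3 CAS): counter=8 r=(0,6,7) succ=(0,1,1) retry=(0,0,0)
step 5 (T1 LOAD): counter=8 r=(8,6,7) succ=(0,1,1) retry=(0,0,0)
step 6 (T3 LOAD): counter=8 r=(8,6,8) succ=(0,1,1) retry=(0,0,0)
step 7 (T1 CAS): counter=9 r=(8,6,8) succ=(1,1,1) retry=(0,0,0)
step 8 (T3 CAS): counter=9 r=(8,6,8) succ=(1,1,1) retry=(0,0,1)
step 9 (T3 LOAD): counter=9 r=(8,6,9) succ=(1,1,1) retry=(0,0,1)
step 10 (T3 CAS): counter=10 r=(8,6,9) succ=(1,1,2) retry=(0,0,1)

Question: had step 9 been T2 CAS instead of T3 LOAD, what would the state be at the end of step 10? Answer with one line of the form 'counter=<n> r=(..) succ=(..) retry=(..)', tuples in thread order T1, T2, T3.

counter=9 r=(8,6,8) succ=(1,1,1) retry=(0,1,2)

(re-executing from step 9 with the substitution; state before step 9: counter=9 r=(8,6,8) succ=(1,1,1) retry=(0,0,1))
step 9 (T2 CAS): counter=9 r=(8,6,8) succ=(1,1,1) retry=(0,1,1)
step 10 (T3 CAS): counter=9 r=(8,6,8) succ=(1,1,1) retry=(0,1,2)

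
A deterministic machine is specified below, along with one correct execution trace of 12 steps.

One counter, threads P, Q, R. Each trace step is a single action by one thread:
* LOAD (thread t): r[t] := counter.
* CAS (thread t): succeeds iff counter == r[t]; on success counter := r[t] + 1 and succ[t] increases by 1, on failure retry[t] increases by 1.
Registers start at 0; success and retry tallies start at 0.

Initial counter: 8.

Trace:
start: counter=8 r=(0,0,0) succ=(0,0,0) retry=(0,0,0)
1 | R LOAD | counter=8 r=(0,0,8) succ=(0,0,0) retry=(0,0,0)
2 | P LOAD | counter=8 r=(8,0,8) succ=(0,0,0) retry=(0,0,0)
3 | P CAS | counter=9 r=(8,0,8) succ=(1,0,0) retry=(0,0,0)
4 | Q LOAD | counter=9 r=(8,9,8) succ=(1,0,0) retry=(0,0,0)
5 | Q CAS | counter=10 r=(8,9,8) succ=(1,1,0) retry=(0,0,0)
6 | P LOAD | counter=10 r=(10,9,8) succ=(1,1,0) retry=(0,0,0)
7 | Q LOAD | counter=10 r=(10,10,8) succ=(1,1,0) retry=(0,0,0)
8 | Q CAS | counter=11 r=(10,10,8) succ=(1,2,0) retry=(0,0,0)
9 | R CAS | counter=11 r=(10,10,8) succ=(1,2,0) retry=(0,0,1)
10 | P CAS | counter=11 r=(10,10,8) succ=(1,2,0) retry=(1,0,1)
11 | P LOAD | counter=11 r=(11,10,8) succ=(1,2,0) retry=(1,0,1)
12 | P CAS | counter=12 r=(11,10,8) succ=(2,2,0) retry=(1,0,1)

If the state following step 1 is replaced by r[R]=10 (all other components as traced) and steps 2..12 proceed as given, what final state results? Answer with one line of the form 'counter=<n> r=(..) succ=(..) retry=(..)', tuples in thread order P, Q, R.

counter=12 r=(11,10,10) succ=(2,2,0) retry=(1,0,1)

state after step 1 := counter=8 r=(0,0,10) succ=(0,0,0) retry=(0,0,0)
2 | P LOAD | counter=8 r=(8,0,10) succ=(0,0,0) retry=(0,0,0)
3 | P CAS | counter=9 r=(8,0,10) succ=(1,0,0) retry=(0,0,0)
4 | Q LOAD | counter=9 r=(8,9,10) succ=(1,0,0) retry=(0,0,0)
5 | Q CAS | counter=10 r=(8,9,10) succ=(1,1,0) retry=(0,0,0)
6 | P LOAD | counter=10 r=(10,9,10) succ=(1,1,0) retry=(0,0,0)
7 | Q LOAD | counter=10 r=(10,10,10) succ=(1,1,0) retry=(0,0,0)
8 | Q CAS | counter=11 r=(10,10,10) succ=(1,2,0) retry=(0,0,0)
9 | R CAS | counter=11 r=(10,10,10) succ=(1,2,0) retry=(0,0,1)
10 | P CAS | counter=11 r=(10,10,10) succ=(1,2,0) retry=(1,0,1)
11 | P LOAD | counter=11 r=(11,10,10) succ=(1,2,0) retry=(1,0,1)
12 | P CAS | counter=12 r=(11,10,10) succ=(2,2,0) retry=(1,0,1)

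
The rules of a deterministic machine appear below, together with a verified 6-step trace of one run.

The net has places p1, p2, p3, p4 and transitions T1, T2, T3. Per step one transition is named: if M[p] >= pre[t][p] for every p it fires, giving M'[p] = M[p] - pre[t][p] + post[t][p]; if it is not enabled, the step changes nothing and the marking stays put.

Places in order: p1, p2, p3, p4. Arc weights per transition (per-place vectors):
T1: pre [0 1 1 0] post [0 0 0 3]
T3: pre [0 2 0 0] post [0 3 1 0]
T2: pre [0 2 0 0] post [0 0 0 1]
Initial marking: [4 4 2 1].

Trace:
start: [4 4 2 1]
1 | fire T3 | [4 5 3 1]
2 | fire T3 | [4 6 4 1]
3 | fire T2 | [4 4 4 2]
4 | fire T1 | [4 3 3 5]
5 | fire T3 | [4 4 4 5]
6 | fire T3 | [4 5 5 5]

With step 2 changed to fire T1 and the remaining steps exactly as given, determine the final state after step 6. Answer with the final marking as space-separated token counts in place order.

4 1 1 8

(re-executing from step 2 with the substitution; state before step 2: [4 5 3 1])
2 | fire T1 | [4 4 2 4]
3 | fire T2 | [4 2 2 5]
4 | fire T1 | [4 1 1 8]
5 | fire T3 | [4 1 1 8]
6 | fire T3 | [4 1 1 8]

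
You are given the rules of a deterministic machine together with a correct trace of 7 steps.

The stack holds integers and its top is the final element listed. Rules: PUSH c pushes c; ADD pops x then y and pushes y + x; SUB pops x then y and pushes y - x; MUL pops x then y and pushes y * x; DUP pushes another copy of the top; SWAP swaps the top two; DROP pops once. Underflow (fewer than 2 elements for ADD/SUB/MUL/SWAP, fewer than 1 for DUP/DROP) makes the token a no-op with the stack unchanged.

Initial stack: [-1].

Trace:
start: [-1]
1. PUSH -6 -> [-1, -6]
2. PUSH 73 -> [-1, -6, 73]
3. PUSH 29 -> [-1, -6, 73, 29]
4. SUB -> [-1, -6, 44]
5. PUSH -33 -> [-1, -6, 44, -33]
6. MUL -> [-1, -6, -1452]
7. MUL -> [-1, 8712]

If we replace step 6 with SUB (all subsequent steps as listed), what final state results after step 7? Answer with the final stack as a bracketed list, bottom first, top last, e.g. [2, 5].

[-1, -462]

(re-executing from step 6 with the substitution; state before step 6: [-1, -6, 44, -33])
6. SUB -> [-1, -6, 77]
7. MUL -> [-1, -462]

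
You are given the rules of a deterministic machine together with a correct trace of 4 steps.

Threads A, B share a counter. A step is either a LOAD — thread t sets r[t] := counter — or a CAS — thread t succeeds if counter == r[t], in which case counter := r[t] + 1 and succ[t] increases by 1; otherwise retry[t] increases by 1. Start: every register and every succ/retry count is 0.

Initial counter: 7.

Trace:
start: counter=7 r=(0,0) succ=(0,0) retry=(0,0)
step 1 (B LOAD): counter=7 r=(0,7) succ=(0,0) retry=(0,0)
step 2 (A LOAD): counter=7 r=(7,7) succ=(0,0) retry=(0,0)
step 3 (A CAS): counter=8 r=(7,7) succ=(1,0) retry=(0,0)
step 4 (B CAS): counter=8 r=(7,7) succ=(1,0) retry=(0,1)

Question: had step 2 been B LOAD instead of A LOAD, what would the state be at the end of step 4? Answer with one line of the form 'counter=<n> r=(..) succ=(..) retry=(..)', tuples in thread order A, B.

counter=8 r=(0,7) succ=(0,1) retry=(1,0)

(re-executing from step 2 with the substitution; state before step 2: counter=7 r=(0,7) succ=(0,0) retry=(0,0))
step 2 (B LOAD): counter=7 r=(0,7) succ=(0,0) retry=(0,0)
step 3 (A CAS): counter=7 r=(0,7) succ=(0,0) retry=(1,0)
step 4 (B CAS): counter=8 r=(0,7) succ=(0,1) retry=(1,0)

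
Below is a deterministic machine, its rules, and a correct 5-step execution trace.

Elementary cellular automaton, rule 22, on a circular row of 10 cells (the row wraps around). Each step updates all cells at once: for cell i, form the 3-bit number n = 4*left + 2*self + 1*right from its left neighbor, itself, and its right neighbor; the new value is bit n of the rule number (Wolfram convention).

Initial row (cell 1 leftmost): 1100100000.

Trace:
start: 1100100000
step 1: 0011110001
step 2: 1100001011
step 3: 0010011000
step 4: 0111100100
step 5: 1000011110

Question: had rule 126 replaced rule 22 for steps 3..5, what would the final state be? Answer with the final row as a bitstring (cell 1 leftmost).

0000011110

(re-executing steps 3..5 under rule 126; state before step 3: 1100001011)
step 3: 0110011110
step 4: 1111110011
step 5: 0000011110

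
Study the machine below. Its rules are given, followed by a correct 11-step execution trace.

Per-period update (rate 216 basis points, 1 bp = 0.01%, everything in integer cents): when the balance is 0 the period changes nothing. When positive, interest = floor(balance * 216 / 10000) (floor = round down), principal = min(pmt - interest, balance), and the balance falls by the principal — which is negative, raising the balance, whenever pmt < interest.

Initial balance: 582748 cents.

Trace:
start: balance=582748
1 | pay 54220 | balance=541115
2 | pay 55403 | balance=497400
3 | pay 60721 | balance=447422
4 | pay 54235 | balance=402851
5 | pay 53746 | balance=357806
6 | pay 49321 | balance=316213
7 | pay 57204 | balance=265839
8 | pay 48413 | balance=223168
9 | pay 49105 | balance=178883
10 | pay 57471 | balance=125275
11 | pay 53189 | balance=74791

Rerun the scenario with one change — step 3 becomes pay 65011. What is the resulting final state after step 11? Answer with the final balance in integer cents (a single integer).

69701

(re-executing from step 3 with the substitution; state before step 3: balance=497400)
3 | pay 65011 | balance=443132
4 | pay 54235 | balance=398468
5 | pay 53746 | balance=353328
6 | pay 49321 | balance=311638
7 | pay 57204 | balance=261165
8 | pay 48413 | balance=218393
9 | pay 49105 | balance=174005
10 | pay 57471 | balance=120292
11 | pay 53189 | balance=69701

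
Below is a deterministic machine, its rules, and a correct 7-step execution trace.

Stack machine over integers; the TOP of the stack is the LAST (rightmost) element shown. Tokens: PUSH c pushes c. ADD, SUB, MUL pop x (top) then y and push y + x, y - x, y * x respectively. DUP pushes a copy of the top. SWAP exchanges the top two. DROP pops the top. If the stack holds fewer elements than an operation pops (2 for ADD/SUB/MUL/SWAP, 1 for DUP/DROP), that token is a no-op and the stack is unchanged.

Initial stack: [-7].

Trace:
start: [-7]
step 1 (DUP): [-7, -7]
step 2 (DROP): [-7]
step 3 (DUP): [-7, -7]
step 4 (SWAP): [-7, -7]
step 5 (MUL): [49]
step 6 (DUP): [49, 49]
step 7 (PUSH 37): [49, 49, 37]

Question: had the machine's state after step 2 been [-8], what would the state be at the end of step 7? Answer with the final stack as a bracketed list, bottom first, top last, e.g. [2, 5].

state after step 2 := [-8]
step 3 (DUP): [-8, -8]
step 4 (SWAP): [-8, -8]
step 5 (MUL): [64]
step 6 (DUP): [64, 64]
step 7 (PUSH 37): [64, 64, 37]

[64, 64, 37]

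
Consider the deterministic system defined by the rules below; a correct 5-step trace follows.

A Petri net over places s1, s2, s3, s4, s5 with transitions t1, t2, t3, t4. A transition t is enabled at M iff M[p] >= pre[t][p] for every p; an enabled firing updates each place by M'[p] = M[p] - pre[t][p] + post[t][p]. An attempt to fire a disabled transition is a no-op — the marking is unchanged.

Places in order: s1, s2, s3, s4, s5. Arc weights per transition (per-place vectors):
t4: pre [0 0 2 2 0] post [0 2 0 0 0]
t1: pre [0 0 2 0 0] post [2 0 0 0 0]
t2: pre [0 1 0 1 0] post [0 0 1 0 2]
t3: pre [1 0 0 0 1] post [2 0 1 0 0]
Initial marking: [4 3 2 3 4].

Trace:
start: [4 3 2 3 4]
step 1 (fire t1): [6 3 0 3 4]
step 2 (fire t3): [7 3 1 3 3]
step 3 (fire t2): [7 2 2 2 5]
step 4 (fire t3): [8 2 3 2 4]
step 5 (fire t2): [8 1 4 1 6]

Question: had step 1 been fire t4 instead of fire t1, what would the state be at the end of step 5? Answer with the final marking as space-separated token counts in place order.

6 4 3 0 4

(re-executing from step 1 with the substitution; state before step 1: [4 3 2 3 4])
step 1 (fire t4): [4 5 0 1 4]
step 2 (fire t3): [5 5 1 1 3]
step 3 (fire t2): [5 4 2 0 5]
step 4 (fire t3): [6 4 3 0 4]
step 5 (fire t2): [6 4 3 0 4]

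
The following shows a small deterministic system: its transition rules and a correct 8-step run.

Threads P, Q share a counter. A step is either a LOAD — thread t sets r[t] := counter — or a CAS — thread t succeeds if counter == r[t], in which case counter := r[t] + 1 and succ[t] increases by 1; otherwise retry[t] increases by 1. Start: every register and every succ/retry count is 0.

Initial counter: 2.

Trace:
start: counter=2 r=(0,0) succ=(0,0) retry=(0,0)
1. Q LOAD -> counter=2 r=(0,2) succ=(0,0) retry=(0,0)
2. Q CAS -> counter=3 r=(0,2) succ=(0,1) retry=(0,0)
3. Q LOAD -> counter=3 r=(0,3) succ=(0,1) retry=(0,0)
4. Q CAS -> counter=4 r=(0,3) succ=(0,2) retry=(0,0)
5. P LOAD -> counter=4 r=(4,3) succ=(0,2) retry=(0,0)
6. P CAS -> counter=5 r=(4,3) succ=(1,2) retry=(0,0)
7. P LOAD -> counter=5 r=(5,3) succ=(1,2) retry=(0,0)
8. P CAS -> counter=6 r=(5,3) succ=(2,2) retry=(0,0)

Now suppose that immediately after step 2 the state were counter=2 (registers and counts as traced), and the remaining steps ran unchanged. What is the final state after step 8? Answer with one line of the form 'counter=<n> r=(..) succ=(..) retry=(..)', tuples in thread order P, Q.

counter=5 r=(4,2) succ=(2,2) retry=(0,0)

state after step 2 := counter=2 r=(0,2) succ=(0,1) retry=(0,0)
3. Q LOAD -> counter=2 r=(0,2) succ=(0,1) retry=(0,0)
4. Q CAS -> counter=3 r=(0,2) succ=(0,2) retry=(0,0)
5. P LOAD -> counter=3 r=(3,2) succ=(0,2) retry=(0,0)
6. P CAS -> counter=4 r=(3,2) succ=(1,2) retry=(0,0)
7. P LOAD -> counter=4 r=(4,2) succ=(1,2) retry=(0,0)
8. P CAS -> counter=5 r=(4,2) succ=(2,2) retry=(0,0)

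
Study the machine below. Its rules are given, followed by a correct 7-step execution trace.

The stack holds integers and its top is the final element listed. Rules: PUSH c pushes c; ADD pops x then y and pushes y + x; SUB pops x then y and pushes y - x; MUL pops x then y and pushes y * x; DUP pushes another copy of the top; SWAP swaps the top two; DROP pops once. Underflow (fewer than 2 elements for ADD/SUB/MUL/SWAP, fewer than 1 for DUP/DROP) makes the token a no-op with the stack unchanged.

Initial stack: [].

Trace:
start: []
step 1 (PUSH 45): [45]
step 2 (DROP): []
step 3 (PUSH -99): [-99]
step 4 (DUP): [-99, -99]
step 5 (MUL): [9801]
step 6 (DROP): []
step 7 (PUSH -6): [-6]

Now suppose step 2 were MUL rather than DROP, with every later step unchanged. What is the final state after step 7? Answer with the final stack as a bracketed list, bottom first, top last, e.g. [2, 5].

[45, -6]

(re-executing from step 2 with the substitution; state before step 2: [45])
step 2 (MUL): [45]
step 3 (PUSH -99): [45, -99]
step 4 (DUP): [45, -99, -99]
step 5 (MUL): [45, 9801]
step 6 (DROP): [45]
step 7 (PUSH -6): [45, -6]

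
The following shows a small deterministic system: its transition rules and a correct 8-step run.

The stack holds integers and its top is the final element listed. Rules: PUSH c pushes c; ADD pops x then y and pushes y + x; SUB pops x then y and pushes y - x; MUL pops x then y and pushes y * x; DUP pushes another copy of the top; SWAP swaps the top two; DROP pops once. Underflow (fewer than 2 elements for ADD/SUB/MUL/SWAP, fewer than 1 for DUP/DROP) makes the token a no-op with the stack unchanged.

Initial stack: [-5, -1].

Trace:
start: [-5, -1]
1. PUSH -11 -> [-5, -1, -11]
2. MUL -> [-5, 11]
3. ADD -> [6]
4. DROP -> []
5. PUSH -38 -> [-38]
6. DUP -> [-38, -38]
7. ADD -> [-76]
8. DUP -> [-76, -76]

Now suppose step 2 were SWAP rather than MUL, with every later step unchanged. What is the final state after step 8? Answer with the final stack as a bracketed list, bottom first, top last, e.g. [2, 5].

(re-executing from step 2 with the substitution; state before step 2: [-5, -1, -11])
2. SWAP -> [-5, -11, -1]
3. ADD -> [-5, -12]
4. DROP -> [-5]
5. PUSH -38 -> [-5, -38]
6. DUP -> [-5, -38, -38]
7. ADD -> [-5, -76]
8. DUP -> [-5, -76, -76]

[-5, -76, -76]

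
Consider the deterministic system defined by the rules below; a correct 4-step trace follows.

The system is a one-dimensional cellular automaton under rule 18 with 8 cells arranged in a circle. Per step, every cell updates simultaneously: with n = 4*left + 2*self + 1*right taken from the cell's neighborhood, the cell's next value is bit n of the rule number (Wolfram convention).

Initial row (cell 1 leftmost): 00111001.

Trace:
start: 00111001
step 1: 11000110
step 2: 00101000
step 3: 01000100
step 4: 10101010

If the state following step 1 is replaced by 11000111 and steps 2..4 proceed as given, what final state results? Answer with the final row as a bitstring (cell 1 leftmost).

10101010

state after step 1 := 11000111
step 2: 00101000
step 3: 01000100
step 4: 10101010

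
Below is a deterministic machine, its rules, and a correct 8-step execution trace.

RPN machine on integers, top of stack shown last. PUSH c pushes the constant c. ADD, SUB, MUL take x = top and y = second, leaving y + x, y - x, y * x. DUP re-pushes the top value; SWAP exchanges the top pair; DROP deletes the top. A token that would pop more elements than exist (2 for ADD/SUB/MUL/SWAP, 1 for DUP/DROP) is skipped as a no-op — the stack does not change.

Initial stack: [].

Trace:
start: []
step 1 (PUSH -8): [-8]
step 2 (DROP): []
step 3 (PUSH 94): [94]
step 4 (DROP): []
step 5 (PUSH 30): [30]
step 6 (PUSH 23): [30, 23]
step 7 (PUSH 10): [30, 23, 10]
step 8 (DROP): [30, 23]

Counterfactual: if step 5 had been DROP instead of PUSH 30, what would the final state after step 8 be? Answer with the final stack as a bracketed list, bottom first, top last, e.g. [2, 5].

[23]

(re-executing from step 5 with the substitution; state before step 5: [])
step 5 (DROP): []
step 6 (PUSH 23): [23]
step 7 (PUSH 10): [23, 10]
step 8 (DROP): [23]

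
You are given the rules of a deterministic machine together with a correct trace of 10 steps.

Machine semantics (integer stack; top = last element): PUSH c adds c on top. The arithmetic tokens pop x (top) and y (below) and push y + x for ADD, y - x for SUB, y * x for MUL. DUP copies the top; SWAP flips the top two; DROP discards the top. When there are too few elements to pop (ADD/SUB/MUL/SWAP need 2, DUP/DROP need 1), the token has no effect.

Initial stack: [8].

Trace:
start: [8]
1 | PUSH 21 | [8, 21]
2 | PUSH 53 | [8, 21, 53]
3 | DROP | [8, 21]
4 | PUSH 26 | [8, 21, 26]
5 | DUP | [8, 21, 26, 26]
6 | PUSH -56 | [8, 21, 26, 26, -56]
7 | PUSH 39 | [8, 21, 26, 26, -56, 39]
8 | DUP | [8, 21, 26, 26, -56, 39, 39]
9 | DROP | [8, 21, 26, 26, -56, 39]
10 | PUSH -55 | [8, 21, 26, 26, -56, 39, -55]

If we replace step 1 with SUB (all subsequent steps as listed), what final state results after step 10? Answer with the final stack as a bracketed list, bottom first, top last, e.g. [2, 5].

[8, 26, 26, -56, 39, -55]

(re-executing from step 1 with the substitution; state before step 1: [8])
1 | SUB | [8]
2 | PUSH 53 | [8, 53]
3 | DROP | [8]
4 | PUSH 26 | [8, 26]
5 | DUP | [8, 26, 26]
6 | PUSH -56 | [8, 26, 26, -56]
7 | PUSH 39 | [8, 26, 26, -56, 39]
8 | DUP | [8, 26, 26, -56, 39, 39]
9 | DROP | [8, 26, 26, -56, 39]
10 | PUSH -55 | [8, 26, 26, -56, 39, -55]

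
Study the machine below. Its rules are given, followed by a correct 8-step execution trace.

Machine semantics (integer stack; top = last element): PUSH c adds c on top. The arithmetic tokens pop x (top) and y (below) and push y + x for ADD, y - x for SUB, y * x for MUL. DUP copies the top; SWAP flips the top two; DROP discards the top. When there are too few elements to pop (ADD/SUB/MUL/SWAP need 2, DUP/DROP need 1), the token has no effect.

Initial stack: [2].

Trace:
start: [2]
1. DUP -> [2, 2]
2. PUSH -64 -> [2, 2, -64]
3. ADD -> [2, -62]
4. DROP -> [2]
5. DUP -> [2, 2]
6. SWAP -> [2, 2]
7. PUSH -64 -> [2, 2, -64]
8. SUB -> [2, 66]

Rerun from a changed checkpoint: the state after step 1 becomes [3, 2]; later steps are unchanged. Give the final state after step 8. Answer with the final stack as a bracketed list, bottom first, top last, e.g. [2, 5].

[3, 67]

state after step 1 := [3, 2]
2. PUSH -64 -> [3, 2, -64]
3. ADD -> [3, -62]
4. DROP -> [3]
5. DUP -> [3, 3]
6. SWAP -> [3, 3]
7. PUSH -64 -> [3, 3, -64]
8. SUB -> [3, 67]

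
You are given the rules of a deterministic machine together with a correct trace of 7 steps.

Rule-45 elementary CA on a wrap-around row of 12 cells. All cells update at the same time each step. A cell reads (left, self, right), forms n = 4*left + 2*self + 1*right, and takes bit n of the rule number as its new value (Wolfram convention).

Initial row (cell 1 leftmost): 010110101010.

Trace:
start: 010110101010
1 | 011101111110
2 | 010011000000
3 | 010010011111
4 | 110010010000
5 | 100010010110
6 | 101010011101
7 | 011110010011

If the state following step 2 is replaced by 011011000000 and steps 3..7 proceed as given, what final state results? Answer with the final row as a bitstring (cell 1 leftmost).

011011000011

state after step 2 := 011011000000
3 | 010110011111
4 | 111100010000
5 | 100001010110
6 | 101101111101
7 | 011011000011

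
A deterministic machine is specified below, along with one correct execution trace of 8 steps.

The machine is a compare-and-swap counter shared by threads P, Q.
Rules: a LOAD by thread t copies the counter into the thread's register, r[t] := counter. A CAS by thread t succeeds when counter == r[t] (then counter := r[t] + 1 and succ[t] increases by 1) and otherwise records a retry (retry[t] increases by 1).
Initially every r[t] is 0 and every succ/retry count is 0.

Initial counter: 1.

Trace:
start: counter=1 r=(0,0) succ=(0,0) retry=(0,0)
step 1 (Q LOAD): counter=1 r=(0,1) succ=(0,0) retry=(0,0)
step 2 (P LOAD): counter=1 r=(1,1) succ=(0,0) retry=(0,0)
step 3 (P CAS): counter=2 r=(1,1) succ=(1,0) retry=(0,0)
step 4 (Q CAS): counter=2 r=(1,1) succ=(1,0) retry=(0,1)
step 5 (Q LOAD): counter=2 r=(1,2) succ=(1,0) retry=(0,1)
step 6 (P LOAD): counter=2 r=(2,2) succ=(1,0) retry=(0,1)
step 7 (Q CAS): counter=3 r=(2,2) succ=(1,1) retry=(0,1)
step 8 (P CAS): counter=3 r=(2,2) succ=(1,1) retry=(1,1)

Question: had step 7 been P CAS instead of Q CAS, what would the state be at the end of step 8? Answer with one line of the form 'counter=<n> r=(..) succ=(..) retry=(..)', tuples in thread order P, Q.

counter=3 r=(2,2) succ=(2,0) retry=(1,1)

(re-executing from step 7 with the substitution; state before step 7: counter=2 r=(2,2) succ=(1,0) retry=(0,1))
step 7 (P CAS): counter=3 r=(2,2) succ=(2,0) retry=(0,1)
step 8 (P CAS): counter=3 r=(2,2) succ=(2,0) retry=(1,1)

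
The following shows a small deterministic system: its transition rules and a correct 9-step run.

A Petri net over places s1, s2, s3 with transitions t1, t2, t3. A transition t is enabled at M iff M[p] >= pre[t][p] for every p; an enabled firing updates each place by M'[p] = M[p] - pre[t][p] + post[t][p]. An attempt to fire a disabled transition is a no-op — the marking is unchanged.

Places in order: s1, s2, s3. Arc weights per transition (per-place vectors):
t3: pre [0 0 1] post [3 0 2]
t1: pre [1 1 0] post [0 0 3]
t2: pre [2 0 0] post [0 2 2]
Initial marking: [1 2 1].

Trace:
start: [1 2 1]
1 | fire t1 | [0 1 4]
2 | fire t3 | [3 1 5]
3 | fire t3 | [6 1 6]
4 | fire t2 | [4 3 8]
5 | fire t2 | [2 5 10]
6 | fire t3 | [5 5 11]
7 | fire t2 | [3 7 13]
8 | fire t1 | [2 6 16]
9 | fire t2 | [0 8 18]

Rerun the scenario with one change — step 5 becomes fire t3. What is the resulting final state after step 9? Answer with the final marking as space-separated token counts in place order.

(re-executing from step 5 with the substitution; state before step 5: [4 3 8])
5 | fire t3 | [7 3 9]
6 | fire t3 | [10 3 10]
7 | fire t2 | [8 5 12]
8 | fire t1 | [7 4 15]
9 | fire t2 | [5 6 17]

5 6 17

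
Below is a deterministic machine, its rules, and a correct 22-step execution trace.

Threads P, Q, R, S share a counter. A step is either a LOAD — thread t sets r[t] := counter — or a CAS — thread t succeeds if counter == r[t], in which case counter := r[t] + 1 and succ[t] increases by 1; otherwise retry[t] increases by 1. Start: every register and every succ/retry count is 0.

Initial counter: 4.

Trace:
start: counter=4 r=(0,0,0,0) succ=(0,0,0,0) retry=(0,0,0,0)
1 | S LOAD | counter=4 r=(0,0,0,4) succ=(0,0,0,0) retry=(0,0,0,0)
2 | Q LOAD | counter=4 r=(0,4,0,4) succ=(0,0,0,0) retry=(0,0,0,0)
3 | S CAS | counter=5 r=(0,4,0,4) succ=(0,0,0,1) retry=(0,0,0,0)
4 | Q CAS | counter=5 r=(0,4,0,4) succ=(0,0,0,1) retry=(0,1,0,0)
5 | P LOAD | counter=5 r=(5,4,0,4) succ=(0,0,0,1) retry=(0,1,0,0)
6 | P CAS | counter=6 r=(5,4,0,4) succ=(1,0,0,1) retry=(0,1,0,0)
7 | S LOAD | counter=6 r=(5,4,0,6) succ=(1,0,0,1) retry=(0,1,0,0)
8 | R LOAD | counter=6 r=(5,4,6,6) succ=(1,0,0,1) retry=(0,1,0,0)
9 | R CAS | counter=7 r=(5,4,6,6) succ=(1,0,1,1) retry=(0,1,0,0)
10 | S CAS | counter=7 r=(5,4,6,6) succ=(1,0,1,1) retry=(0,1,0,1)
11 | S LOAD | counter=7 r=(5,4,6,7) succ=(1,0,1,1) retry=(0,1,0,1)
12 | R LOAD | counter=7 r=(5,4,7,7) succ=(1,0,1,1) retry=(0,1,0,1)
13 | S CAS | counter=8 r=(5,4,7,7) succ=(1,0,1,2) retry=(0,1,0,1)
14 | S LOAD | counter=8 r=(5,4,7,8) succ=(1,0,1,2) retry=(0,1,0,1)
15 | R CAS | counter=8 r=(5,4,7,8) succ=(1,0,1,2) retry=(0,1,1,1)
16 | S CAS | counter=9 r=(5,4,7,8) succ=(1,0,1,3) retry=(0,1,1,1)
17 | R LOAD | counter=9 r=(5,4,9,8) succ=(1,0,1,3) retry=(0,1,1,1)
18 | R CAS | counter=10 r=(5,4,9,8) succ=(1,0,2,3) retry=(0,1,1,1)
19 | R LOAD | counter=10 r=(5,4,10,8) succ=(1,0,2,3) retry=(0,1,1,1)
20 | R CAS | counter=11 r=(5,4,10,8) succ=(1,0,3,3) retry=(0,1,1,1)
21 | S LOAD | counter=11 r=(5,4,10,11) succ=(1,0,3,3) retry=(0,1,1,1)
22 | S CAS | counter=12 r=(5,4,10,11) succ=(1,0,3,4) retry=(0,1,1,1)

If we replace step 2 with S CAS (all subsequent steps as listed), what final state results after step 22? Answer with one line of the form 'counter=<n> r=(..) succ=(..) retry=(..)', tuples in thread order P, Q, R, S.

counter=12 r=(5,0,10,11) succ=(1,0,3,4) retry=(0,1,1,2)

(re-executing from step 2 with the substitution; state before step 2: counter=4 r=(0,0,0,4) succ=(0,0,0,0) retry=(0,0,0,0))
2 | S CAS | counter=5 r=(0,0,0,4) succ=(0,0,0,1) retry=(0,0,0,0)
3 | S CAS | counter=5 r=(0,0,0,4) succ=(0,0,0,1) retry=(0,0,0,1)
4 | Q CAS | counter=5 r=(0,0,0,4) succ=(0,0,0,1) retry=(0,1,0,1)
5 | P LOAD | counter=5 r=(5,0,0,4) succ=(0,0,0,1) retry=(0,1,0,1)
6 | P CAS | counter=6 r=(5,0,0,4) succ=(1,0,0,1) retry=(0,1,0,1)
7 | S LOAD | counter=6 r=(5,0,0,6) succ=(1,0,0,1) retry=(0,1,0,1)
8 | R LOAD | counter=6 r=(5,0,6,6) succ=(1,0,0,1) retry=(0,1,0,1)
9 | R CAS | counter=7 r=(5,0,6,6) succ=(1,0,1,1) retry=(0,1,0,1)
10 | S CAS | counter=7 r=(5,0,6,6) succ=(1,0,1,1) retry=(0,1,0,2)
11 | S LOAD | counter=7 r=(5,0,6,7) succ=(1,0,1,1) retry=(0,1,0,2)
12 | R LOAD | counter=7 r=(5,0,7,7) succ=(1,0,1,1) retry=(0,1,0,2)
13 | S CAS | counter=8 r=(5,0,7,7) succ=(1,0,1,2) retry=(0,1,0,2)
14 | S LOAD | counter=8 r=(5,0,7,8) succ=(1,0,1,2) retry=(0,1,0,2)
15 | R CAS | counter=8 r=(5,0,7,8) succ=(1,0,1,2) retry=(0,1,1,2)
16 | S CAS | counter=9 r=(5,0,7,8) succ=(1,0,1,3) retry=(0,1,1,2)
17 | R LOAD | counter=9 r=(5,0,9,8) succ=(1,0,1,3) retry=(0,1,1,2)
18 | R CAS | counter=10 r=(5,0,9,8) succ=(1,0,2,3) retry=(0,1,1,2)
19 | R LOAD | counter=10 r=(5,0,10,8) succ=(1,0,2,3) retry=(0,1,1,2)
20 | R CAS | counter=11 r=(5,0,10,8) succ=(1,0,3,3) retry=(0,1,1,2)
21 | S LOAD | counter=11 r=(5,0,10,11) succ=(1,0,3,3) retry=(0,1,1,2)
22 | S CAS | counter=12 r=(5,0,10,11) succ=(1,0,3,4) retry=(0,1,1,2)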